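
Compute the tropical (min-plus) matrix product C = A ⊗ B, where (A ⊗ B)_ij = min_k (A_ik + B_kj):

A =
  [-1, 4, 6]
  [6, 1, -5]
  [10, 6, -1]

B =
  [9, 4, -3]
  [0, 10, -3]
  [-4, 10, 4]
A ⊗ B =
  [2, 3, -4]
  [-9, 5, -2]
  [-5, 9, 3]

Apply the min-plus product entry-by-entry:
  C[0][0] = min over k of (A[0][0] + B[0][0] = -1 + 9 = 8, A[0][1] + B[1][0] = 4 + 0 = 4, A[0][2] + B[2][0] = 6 + -4 = 2) = 2 (attained at k = 2)
  C[0][1] = min over k of (A[0][0] + B[0][1] = -1 + 4 = 3, A[0][1] + B[1][1] = 4 + 10 = 14, A[0][2] + B[2][1] = 6 + 10 = 16) = 3 (attained at k = 0)
  C[0][2] = min over k of (A[0][0] + B[0][2] = -1 + -3 = -4, A[0][1] + B[1][2] = 4 + -3 = 1, A[0][2] + B[2][2] = 6 + 4 = 10) = -4 (attained at k = 0)
  C[1][0] = min over k of (A[1][0] + B[0][0] = 6 + 9 = 15, A[1][1] + B[1][0] = 1 + 0 = 1, A[1][2] + B[2][0] = -5 + -4 = -9) = -9 (attained at k = 2)
  C[1][1] = min over k of (A[1][0] + B[0][1] = 6 + 4 = 10, A[1][1] + B[1][1] = 1 + 10 = 11, A[1][2] + B[2][1] = -5 + 10 = 5) = 5 (attained at k = 2)
  C[1][2] = min over k of (A[1][0] + B[0][2] = 6 + -3 = 3, A[1][1] + B[1][2] = 1 + -3 = -2, A[1][2] + B[2][2] = -5 + 4 = -1) = -2 (attained at k = 1)
  C[2][0] = min over k of (A[2][0] + B[0][0] = 10 + 9 = 19, A[2][1] + B[1][0] = 6 + 0 = 6, A[2][2] + B[2][0] = -1 + -4 = -5) = -5 (attained at k = 2)
  C[2][1] = min over k of (A[2][0] + B[0][1] = 10 + 4 = 14, A[2][1] + B[1][1] = 6 + 10 = 16, A[2][2] + B[2][1] = -1 + 10 = 9) = 9 (attained at k = 2)
  C[2][2] = min over k of (A[2][0] + B[0][2] = 10 + -3 = 7, A[2][1] + B[1][2] = 6 + -3 = 3, A[2][2] + B[2][2] = -1 + 4 = 3) = 3 (attained at k = 1)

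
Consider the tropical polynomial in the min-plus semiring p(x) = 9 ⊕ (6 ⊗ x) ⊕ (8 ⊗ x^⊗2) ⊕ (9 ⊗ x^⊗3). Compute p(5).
p(5) = 9

A tropical monomial a ⊗ x^⊗i evaluates to a + i · x. Evaluating each term at x = 5:
  Term 0 contributes 9 + 0 · 5 = 9
  Term 1 contributes 6 + 1 · 5 = 11
  Term 2 contributes 8 + 2 · 5 = 18
  Term 3 contributes 9 + 3 · 5 = 24
p(5) = ⊕ of these = min[9, 11, 18, 24] = 9.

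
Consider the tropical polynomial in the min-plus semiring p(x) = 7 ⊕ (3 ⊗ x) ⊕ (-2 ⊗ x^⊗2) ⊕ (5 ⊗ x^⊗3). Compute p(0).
p(0) = -2

A tropical monomial a ⊗ x^⊗i evaluates to a + i · x. Evaluating each term at x = 0:
  Term 0 contributes 7 + 0 · 0 = 7
  Term 1 contributes 3 + 1 · 0 = 3
  Term 2 contributes -2 + 2 · 0 = -2
  Term 3 contributes 5 + 3 · 0 = 5
p(0) = ⊕ of these = min[7, 3, -2, 5] = -2.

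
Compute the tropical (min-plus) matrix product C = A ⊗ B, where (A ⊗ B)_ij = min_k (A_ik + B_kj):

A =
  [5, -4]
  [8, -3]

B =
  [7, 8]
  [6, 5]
A ⊗ B =
  [2, 1]
  [3, 2]

Apply the min-plus product entry-by-entry:
  C[0][0] = min over k of (A[0][0] + B[0][0] = 5 + 7 = 12, A[0][1] + B[1][0] = -4 + 6 = 2) = 2 (attained at k = 1)
  C[0][1] = min over k of (A[0][0] + B[0][1] = 5 + 8 = 13, A[0][1] + B[1][1] = -4 + 5 = 1) = 1 (attained at k = 1)
  C[1][0] = min over k of (A[1][0] + B[0][0] = 8 + 7 = 15, A[1][1] + B[1][0] = -3 + 6 = 3) = 3 (attained at k = 1)
  C[1][1] = min over k of (A[1][0] + B[0][1] = 8 + 8 = 16, A[1][1] + B[1][1] = -3 + 5 = 2) = 2 (attained at k = 1)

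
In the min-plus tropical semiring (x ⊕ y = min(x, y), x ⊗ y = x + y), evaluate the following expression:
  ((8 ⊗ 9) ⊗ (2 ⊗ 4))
((8 ⊗ 9) ⊗ (2 ⊗ 4)) = 23

Expand innermost to outermost. Recall ⊕ takes the minimum of its arguments and ⊗ takes their sum. Working out the expression ((8 ⊗ 9) ⊗ (2 ⊗ 4)) gives 23.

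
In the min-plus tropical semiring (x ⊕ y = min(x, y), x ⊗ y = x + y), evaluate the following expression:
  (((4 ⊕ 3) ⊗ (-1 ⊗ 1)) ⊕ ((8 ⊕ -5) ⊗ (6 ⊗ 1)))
(((4 ⊕ 3) ⊗ (-1 ⊗ 1)) ⊕ ((8 ⊕ -5) ⊗ (6 ⊗ 1))) = 2

Expand innermost to outermost. Recall ⊕ takes the minimum of its arguments and ⊗ takes their sum. Working out the expression (((4 ⊕ 3) ⊗ (-1 ⊗ 1)) ⊕ ((8 ⊕ -5) ⊗ (6 ⊗ 1))) gives 2.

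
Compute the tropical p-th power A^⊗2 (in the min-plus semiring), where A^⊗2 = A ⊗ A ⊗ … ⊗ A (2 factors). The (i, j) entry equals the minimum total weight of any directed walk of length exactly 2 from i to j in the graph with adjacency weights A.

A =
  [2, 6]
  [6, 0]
A^⊗2 =
  [4, 6]
  [6, 0]

Each entry (A^⊗2)_ij equals the minimum over all length-2 walks i = v_0 → v_1 → … → v_2 = j of Σ_t A[v_t][v_{t+1}]. For example, for (i, j) = (0, 1) we minimise over 2 possible intermediate vertex sequences; the minimum is 6, attained along the walk 0 → 1 → 1.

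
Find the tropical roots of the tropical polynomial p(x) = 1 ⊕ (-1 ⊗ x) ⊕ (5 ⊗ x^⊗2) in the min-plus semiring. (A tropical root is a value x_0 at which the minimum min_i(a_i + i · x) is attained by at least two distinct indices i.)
Roots: {-6, 2}

Each tropical root is a break point of the lower envelope of the lines y = a_i + i · x (there are 3 lines, with slopes 0, 1, ..., 2). Only the lines that attain the minimum somewhere contribute to roots; other lines are dominated. Here the surviving (envelope) indices are i = 2, i = 1, i = 0.
Intersections between consecutive envelope lines give the roots: for adjacent envelope indices i < j the intersection is x = (a_i − a_j) / (j − i). Reading off the sorted break points: {-6, 2}.
Verification: at each break x_0, at least two indices attain the minimum of min_i(a_i + i · x_0).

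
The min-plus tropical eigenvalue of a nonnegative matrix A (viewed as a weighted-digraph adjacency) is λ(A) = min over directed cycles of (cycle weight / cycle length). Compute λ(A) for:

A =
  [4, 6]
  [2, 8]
λ(A) = 4

Enumerate directed cycles and compute their means (weight / length). Sample:
  cycle 0 → 0: weight = 4, length = 1, mean = 4/1 ≈ 4.000
  cycle 1 → 1: weight = 8, length = 1, mean = 8/1 ≈ 8.000
  cycle 0 → 1 → 0: weight = 8, length = 2, mean = 8/2 ≈ 4.000
  cycle 1 → 0 → 1: weight = 8, length = 2, mean = 8/2 ≈ 4.000
Minimum mean = 4.000, attained e.g. along the cycle 0 → 0 with weight 4 and length 1. So λ(A) = 4/1 = 4.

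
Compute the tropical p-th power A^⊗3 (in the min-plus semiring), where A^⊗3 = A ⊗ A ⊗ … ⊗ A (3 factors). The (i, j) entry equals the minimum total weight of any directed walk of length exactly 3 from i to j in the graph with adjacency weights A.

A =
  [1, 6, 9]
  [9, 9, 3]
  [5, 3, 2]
A^⊗3 =
  [3, 8, 10]
  [9, 8, 7]
  [7, 7, 6]

Each entry (A^⊗3)_ij equals the minimum over all length-3 walks i = v_0 → v_1 → … → v_3 = j of Σ_t A[v_t][v_{t+1}]. For example, for (i, j) = (0, 2) we minimise over 9 possible intermediate vertex sequences; the minimum is 10, attained along the walk 0 → 0 → 1 → 2.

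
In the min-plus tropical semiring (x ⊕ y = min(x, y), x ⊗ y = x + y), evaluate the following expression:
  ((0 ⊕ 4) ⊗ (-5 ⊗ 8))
((0 ⊕ 4) ⊗ (-5 ⊗ 8)) = 3

Expand innermost to outermost. Recall ⊕ takes the minimum of its arguments and ⊗ takes their sum. Working out the expression ((0 ⊕ 4) ⊗ (-5 ⊗ 8)) gives 3.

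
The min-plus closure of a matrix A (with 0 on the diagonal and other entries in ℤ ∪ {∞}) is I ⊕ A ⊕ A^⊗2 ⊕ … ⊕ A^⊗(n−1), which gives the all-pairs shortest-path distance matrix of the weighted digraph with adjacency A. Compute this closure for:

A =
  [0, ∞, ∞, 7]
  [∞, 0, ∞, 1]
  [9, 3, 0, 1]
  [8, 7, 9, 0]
Closure =
  [0, 14, 16, 7]
  [9, 0, 10, 1]
  [9, 3, 0, 1]
  [8, 7, 9, 0]

This is the Floyd-Warshall all-pairs shortest-path computation. For each intermediate vertex k = 0, 1, …, 3, update dist[i][j] ← min(dist[i][j], dist[i][k] + dist[k][j]). The final matrix gives, for each (i, j), the minimum total weight of any directed path from i to j (possibly empty when i = j).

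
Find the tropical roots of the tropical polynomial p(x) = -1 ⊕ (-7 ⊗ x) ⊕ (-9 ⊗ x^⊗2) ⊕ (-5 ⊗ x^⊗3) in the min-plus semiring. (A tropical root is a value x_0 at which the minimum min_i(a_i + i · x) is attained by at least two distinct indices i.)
Roots: {-4, 2, 6}

Each tropical root is a break point of the lower envelope of the lines y = a_i + i · x (there are 4 lines, with slopes 0, 1, ..., 3). Only the lines that attain the minimum somewhere contribute to roots; other lines are dominated. Here the surviving (envelope) indices are i = 3, i = 2, i = 1, i = 0.
Intersections between consecutive envelope lines give the roots: for adjacent envelope indices i < j the intersection is x = (a_i − a_j) / (j − i). Reading off the sorted break points: {-4, 2, 6}.
Verification: at each break x_0, at least two indices attain the minimum of min_i(a_i + i · x_0).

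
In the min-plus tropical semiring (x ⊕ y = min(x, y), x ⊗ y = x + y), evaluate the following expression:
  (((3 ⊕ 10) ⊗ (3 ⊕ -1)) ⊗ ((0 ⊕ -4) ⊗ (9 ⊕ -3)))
(((3 ⊕ 10) ⊗ (3 ⊕ -1)) ⊗ ((0 ⊕ -4) ⊗ (9 ⊕ -3))) = -5

Expand innermost to outermost. Recall ⊕ takes the minimum of its arguments and ⊗ takes their sum. Working out the expression (((3 ⊕ 10) ⊗ (3 ⊕ -1)) ⊗ ((0 ⊕ -4) ⊗ (9 ⊕ -3))) gives -5.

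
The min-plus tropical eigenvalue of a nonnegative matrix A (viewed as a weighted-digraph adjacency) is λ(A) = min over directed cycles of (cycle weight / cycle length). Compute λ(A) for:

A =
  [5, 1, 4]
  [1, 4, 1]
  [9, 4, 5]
λ(A) = 1

Enumerate directed cycles and compute their means (weight / length). Sample:
  cycle 0 → 0: weight = 5, length = 1, mean = 5/1 ≈ 5.000
  cycle 1 → 1: weight = 4, length = 1, mean = 4/1 ≈ 4.000
  cycle 2 → 2: weight = 5, length = 1, mean = 5/1 ≈ 5.000
  cycle 0 → 1 → 0: weight = 2, length = 2, mean = 2/2 ≈ 1.000
  cycle 0 → 2 → 0: weight = 13, length = 2, mean = 13/2 ≈ 6.500
  cycle 1 → 0 → 1: weight = 2, length = 2, mean = 2/2 ≈ 1.000
Minimum mean = 1.000, attained e.g. along the cycle 0 → 1 → 0 with weight 2 and length 2. So λ(A) = 2/2 = 1.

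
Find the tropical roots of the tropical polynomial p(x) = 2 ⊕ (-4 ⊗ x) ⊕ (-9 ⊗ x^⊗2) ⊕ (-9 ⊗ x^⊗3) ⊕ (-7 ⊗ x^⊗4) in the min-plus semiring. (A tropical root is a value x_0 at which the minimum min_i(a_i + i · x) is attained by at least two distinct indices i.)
Roots: {-2, 0, 5, 6}

Each tropical root is a break point of the lower envelope of the lines y = a_i + i · x (there are 5 lines, with slopes 0, 1, ..., 4). Only the lines that attain the minimum somewhere contribute to roots; other lines are dominated. Here the surviving (envelope) indices are i = 4, i = 3, i = 2, i = 1, i = 0.
Intersections between consecutive envelope lines give the roots: for adjacent envelope indices i < j the intersection is x = (a_i − a_j) / (j − i). Reading off the sorted break points: {-2, 0, 5, 6}.
Verification: at each break x_0, at least two indices attain the minimum of min_i(a_i + i · x_0).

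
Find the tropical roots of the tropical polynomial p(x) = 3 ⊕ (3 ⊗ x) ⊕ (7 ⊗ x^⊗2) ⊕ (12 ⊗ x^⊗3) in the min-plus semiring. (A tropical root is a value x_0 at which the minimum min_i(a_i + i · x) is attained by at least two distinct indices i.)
Roots: {-5, -4, 0}

Each tropical root is a break point of the lower envelope of the lines y = a_i + i · x (there are 4 lines, with slopes 0, 1, ..., 3). Only the lines that attain the minimum somewhere contribute to roots; other lines are dominated. Here the surviving (envelope) indices are i = 3, i = 2, i = 1, i = 0.
Intersections between consecutive envelope lines give the roots: for adjacent envelope indices i < j the intersection is x = (a_i − a_j) / (j − i). Reading off the sorted break points: {-5, -4, 0}.
Verification: at each break x_0, at least two indices attain the minimum of min_i(a_i + i · x_0).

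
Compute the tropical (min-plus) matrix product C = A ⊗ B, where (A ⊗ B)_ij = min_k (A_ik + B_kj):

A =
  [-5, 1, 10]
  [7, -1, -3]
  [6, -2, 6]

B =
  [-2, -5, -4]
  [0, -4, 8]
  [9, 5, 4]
A ⊗ B =
  [-7, -10, -9]
  [-1, -5, 1]
  [-2, -6, 2]

Apply the min-plus product entry-by-entry:
  C[0][0] = min over k of (A[0][0] + B[0][0] = -5 + -2 = -7, A[0][1] + B[1][0] = 1 + 0 = 1, A[0][2] + B[2][0] = 10 + 9 = 19) = -7 (attained at k = 0)
  C[0][1] = min over k of (A[0][0] + B[0][1] = -5 + -5 = -10, A[0][1] + B[1][1] = 1 + -4 = -3, A[0][2] + B[2][1] = 10 + 5 = 15) = -10 (attained at k = 0)
  C[0][2] = min over k of (A[0][0] + B[0][2] = -5 + -4 = -9, A[0][1] + B[1][2] = 1 + 8 = 9, A[0][2] + B[2][2] = 10 + 4 = 14) = -9 (attained at k = 0)
  C[1][0] = min over k of (A[1][0] + B[0][0] = 7 + -2 = 5, A[1][1] + B[1][0] = -1 + 0 = -1, A[1][2] + B[2][0] = -3 + 9 = 6) = -1 (attained at k = 1)
  C[1][1] = min over k of (A[1][0] + B[0][1] = 7 + -5 = 2, A[1][1] + B[1][1] = -1 + -4 = -5, A[1][2] + B[2][1] = -3 + 5 = 2) = -5 (attained at k = 1)
  C[1][2] = min over k of (A[1][0] + B[0][2] = 7 + -4 = 3, A[1][1] + B[1][2] = -1 + 8 = 7, A[1][2] + B[2][2] = -3 + 4 = 1) = 1 (attained at k = 2)
  C[2][0] = min over k of (A[2][0] + B[0][0] = 6 + -2 = 4, A[2][1] + B[1][0] = -2 + 0 = -2, A[2][2] + B[2][0] = 6 + 9 = 15) = -2 (attained at k = 1)
  C[2][1] = min over k of (A[2][0] + B[0][1] = 6 + -5 = 1, A[2][1] + B[1][1] = -2 + -4 = -6, A[2][2] + B[2][1] = 6 + 5 = 11) = -6 (attained at k = 1)
  C[2][2] = min over k of (A[2][0] + B[0][2] = 6 + -4 = 2, A[2][1] + B[1][2] = -2 + 8 = 6, A[2][2] + B[2][2] = 6 + 4 = 10) = 2 (attained at k = 0)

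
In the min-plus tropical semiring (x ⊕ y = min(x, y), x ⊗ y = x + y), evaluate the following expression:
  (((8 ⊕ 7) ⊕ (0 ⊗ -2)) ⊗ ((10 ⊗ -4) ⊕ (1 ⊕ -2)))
(((8 ⊕ 7) ⊕ (0 ⊗ -2)) ⊗ ((10 ⊗ -4) ⊕ (1 ⊕ -2))) = -4

Expand innermost to outermost. Recall ⊕ takes the minimum of its arguments and ⊗ takes their sum. Working out the expression (((8 ⊕ 7) ⊕ (0 ⊗ -2)) ⊗ ((10 ⊗ -4) ⊕ (1 ⊕ -2))) gives -4.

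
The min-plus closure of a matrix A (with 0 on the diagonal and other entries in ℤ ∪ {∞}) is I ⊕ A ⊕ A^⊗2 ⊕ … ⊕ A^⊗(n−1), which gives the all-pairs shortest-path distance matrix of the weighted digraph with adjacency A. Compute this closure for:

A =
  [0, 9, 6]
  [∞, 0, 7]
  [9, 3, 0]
Closure =
  [0, 9, 6]
  [16, 0, 7]
  [9, 3, 0]

This is the Floyd-Warshall all-pairs shortest-path computation. For each intermediate vertex k = 0, 1, …, 2, update dist[i][j] ← min(dist[i][j], dist[i][k] + dist[k][j]). The final matrix gives, for each (i, j), the minimum total weight of any directed path from i to j (possibly empty when i = j).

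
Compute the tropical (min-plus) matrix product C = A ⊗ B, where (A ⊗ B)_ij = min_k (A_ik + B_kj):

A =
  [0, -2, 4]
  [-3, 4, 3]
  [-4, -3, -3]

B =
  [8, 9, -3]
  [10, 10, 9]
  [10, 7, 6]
A ⊗ B =
  [8, 8, -3]
  [5, 6, -6]
  [4, 4, -7]

Apply the min-plus product entry-by-entry:
  C[0][0] = min over k of (A[0][0] + B[0][0] = 0 + 8 = 8, A[0][1] + B[1][0] = -2 + 10 = 8, A[0][2] + B[2][0] = 4 + 10 = 14) = 8 (attained at k = 0)
  C[0][1] = min over k of (A[0][0] + B[0][1] = 0 + 9 = 9, A[0][1] + B[1][1] = -2 + 10 = 8, A[0][2] + B[2][1] = 4 + 7 = 11) = 8 (attained at k = 1)
  C[0][2] = min over k of (A[0][0] + B[0][2] = 0 + -3 = -3, A[0][1] + B[1][2] = -2 + 9 = 7, A[0][2] + B[2][2] = 4 + 6 = 10) = -3 (attained at k = 0)
  C[1][0] = min over k of (A[1][0] + B[0][0] = -3 + 8 = 5, A[1][1] + B[1][0] = 4 + 10 = 14, A[1][2] + B[2][0] = 3 + 10 = 13) = 5 (attained at k = 0)
  C[1][1] = min over k of (A[1][0] + B[0][1] = -3 + 9 = 6, A[1][1] + B[1][1] = 4 + 10 = 14, A[1][2] + B[2][1] = 3 + 7 = 10) = 6 (attained at k = 0)
  C[1][2] = min over k of (A[1][0] + B[0][2] = -3 + -3 = -6, A[1][1] + B[1][2] = 4 + 9 = 13, A[1][2] + B[2][2] = 3 + 6 = 9) = -6 (attained at k = 0)
  C[2][0] = min over k of (A[2][0] + B[0][0] = -4 + 8 = 4, A[2][1] + B[1][0] = -3 + 10 = 7, A[2][2] + B[2][0] = -3 + 10 = 7) = 4 (attained at k = 0)
  C[2][1] = min over k of (A[2][0] + B[0][1] = -4 + 9 = 5, A[2][1] + B[1][1] = -3 + 10 = 7, A[2][2] + B[2][1] = -3 + 7 = 4) = 4 (attained at k = 2)
  C[2][2] = min over k of (A[2][0] + B[0][2] = -4 + -3 = -7, A[2][1] + B[1][2] = -3 + 9 = 6, A[2][2] + B[2][2] = -3 + 6 = 3) = -7 (attained at k = 0)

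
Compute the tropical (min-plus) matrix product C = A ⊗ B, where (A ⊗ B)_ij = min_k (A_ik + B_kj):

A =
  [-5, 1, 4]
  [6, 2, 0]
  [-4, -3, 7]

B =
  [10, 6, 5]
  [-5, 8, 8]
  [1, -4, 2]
A ⊗ B =
  [-4, 0, 0]
  [-3, -4, 2]
  [-8, 2, 1]

Apply the min-plus product entry-by-entry:
  C[0][0] = min over k of (A[0][0] + B[0][0] = -5 + 10 = 5, A[0][1] + B[1][0] = 1 + -5 = -4, A[0][2] + B[2][0] = 4 + 1 = 5) = -4 (attained at k = 1)
  C[0][1] = min over k of (A[0][0] + B[0][1] = -5 + 6 = 1, A[0][1] + B[1][1] = 1 + 8 = 9, A[0][2] + B[2][1] = 4 + -4 = 0) = 0 (attained at k = 2)
  C[0][2] = min over k of (A[0][0] + B[0][2] = -5 + 5 = 0, A[0][1] + B[1][2] = 1 + 8 = 9, A[0][2] + B[2][2] = 4 + 2 = 6) = 0 (attained at k = 0)
  C[1][0] = min over k of (A[1][0] + B[0][0] = 6 + 10 = 16, A[1][1] + B[1][0] = 2 + -5 = -3, A[1][2] + B[2][0] = 0 + 1 = 1) = -3 (attained at k = 1)
  C[1][1] = min over k of (A[1][0] + B[0][1] = 6 + 6 = 12, A[1][1] + B[1][1] = 2 + 8 = 10, A[1][2] + B[2][1] = 0 + -4 = -4) = -4 (attained at k = 2)
  C[1][2] = min over k of (A[1][0] + B[0][2] = 6 + 5 = 11, A[1][1] + B[1][2] = 2 + 8 = 10, A[1][2] + B[2][2] = 0 + 2 = 2) = 2 (attained at k = 2)
  C[2][0] = min over k of (A[2][0] + B[0][0] = -4 + 10 = 6, A[2][1] + B[1][0] = -3 + -5 = -8, A[2][2] + B[2][0] = 7 + 1 = 8) = -8 (attained at k = 1)
  C[2][1] = min over k of (A[2][0] + B[0][1] = -4 + 6 = 2, A[2][1] + B[1][1] = -3 + 8 = 5, A[2][2] + B[2][1] = 7 + -4 = 3) = 2 (attained at k = 0)
  C[2][2] = min over k of (A[2][0] + B[0][2] = -4 + 5 = 1, A[2][1] + B[1][2] = -3 + 8 = 5, A[2][2] + B[2][2] = 7 + 2 = 9) = 1 (attained at k = 0)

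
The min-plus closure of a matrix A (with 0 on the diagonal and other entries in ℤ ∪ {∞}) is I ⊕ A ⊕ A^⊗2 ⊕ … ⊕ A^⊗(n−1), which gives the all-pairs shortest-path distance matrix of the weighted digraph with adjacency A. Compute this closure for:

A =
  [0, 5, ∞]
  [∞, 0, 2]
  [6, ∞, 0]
Closure =
  [0, 5, 7]
  [8, 0, 2]
  [6, 11, 0]

This is the Floyd-Warshall all-pairs shortest-path computation. For each intermediate vertex k = 0, 1, …, 2, update dist[i][j] ← min(dist[i][j], dist[i][k] + dist[k][j]). The final matrix gives, for each (i, j), the minimum total weight of any directed path from i to j (possibly empty when i = j).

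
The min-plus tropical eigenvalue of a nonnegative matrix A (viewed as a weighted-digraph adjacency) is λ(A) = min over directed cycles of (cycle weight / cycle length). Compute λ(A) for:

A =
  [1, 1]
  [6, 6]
λ(A) = 1

Enumerate directed cycles and compute their means (weight / length). Sample:
  cycle 0 → 0: weight = 1, length = 1, mean = 1/1 ≈ 1.000
  cycle 1 → 1: weight = 6, length = 1, mean = 6/1 ≈ 6.000
  cycle 0 → 1 → 0: weight = 7, length = 2, mean = 7/2 ≈ 3.500
  cycle 1 → 0 → 1: weight = 7, length = 2, mean = 7/2 ≈ 3.500
Minimum mean = 1.000, attained e.g. along the cycle 0 → 0 with weight 1 and length 1. So λ(A) = 1/1 = 1.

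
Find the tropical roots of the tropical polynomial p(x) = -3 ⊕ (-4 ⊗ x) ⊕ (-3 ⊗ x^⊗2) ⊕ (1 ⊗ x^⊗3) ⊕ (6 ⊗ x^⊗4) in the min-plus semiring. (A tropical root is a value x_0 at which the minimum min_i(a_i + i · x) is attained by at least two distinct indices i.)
Roots: {-5, -4, -1, 1}

Each tropical root is a break point of the lower envelope of the lines y = a_i + i · x (there are 5 lines, with slopes 0, 1, ..., 4). Only the lines that attain the minimum somewhere contribute to roots; other lines are dominated. Here the surviving (envelope) indices are i = 4, i = 3, i = 2, i = 1, i = 0.
Intersections between consecutive envelope lines give the roots: for adjacent envelope indices i < j the intersection is x = (a_i − a_j) / (j − i). Reading off the sorted break points: {-5, -4, -1, 1}.
Verification: at each break x_0, at least two indices attain the minimum of min_i(a_i + i · x_0).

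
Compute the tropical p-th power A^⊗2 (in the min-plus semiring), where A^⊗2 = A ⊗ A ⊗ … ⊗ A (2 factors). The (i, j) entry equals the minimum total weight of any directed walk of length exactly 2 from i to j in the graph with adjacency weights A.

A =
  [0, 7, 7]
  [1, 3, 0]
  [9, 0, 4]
A^⊗2 =
  [0, 7, 7]
  [1, 0, 3]
  [1, 3, 0]

Each entry (A^⊗2)_ij equals the minimum over all length-2 walks i = v_0 → v_1 → … → v_2 = j of Σ_t A[v_t][v_{t+1}]. For example, for (i, j) = (0, 2) we minimise over 3 possible intermediate vertex sequences; the minimum is 7, attained along the walk 0 → 0 → 2.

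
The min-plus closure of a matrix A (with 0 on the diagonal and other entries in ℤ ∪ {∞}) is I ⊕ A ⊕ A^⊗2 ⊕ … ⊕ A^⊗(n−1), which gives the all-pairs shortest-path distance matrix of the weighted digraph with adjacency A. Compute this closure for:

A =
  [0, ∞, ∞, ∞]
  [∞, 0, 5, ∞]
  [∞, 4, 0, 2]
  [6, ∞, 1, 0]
Closure =
  [0, ∞, ∞, ∞]
  [13, 0, 5, 7]
  [8, 4, 0, 2]
  [6, 5, 1, 0]

This is the Floyd-Warshall all-pairs shortest-path computation. For each intermediate vertex k = 0, 1, …, 3, update dist[i][j] ← min(dist[i][j], dist[i][k] + dist[k][j]). The final matrix gives, for each (i, j), the minimum total weight of any directed path from i to j (possibly empty when i = j).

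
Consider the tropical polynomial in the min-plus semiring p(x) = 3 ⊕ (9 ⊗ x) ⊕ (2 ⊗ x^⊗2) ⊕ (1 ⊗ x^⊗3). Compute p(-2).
p(-2) = -5

A tropical monomial a ⊗ x^⊗i evaluates to a + i · x. Evaluating each term at x = -2:
  Term 0 contributes 3 + 0 · -2 = 3
  Term 1 contributes 9 + 1 · -2 = 7
  Term 2 contributes 2 + 2 · -2 = -2
  Term 3 contributes 1 + 3 · -2 = -5
p(-2) = ⊕ of these = min[3, 7, -2, -5] = -5.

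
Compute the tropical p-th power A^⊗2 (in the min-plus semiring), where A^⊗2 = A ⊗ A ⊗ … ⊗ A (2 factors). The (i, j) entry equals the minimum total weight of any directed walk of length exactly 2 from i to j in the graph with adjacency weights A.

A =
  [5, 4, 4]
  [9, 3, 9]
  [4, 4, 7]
A^⊗2 =
  [8, 7, 9]
  [12, 6, 12]
  [9, 7, 8]

Each entry (A^⊗2)_ij equals the minimum over all length-2 walks i = v_0 → v_1 → … → v_2 = j of Σ_t A[v_t][v_{t+1}]. For example, for (i, j) = (0, 2) we minimise over 3 possible intermediate vertex sequences; the minimum is 9, attained along the walk 0 → 0 → 2.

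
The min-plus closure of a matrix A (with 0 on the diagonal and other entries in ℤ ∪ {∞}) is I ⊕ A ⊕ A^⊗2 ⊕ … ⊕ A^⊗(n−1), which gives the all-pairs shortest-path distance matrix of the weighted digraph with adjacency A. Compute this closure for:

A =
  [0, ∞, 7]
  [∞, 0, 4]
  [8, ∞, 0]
Closure =
  [0, ∞, 7]
  [12, 0, 4]
  [8, ∞, 0]

This is the Floyd-Warshall all-pairs shortest-path computation. For each intermediate vertex k = 0, 1, …, 2, update dist[i][j] ← min(dist[i][j], dist[i][k] + dist[k][j]). The final matrix gives, for each (i, j), the minimum total weight of any directed path from i to j (possibly empty when i = j).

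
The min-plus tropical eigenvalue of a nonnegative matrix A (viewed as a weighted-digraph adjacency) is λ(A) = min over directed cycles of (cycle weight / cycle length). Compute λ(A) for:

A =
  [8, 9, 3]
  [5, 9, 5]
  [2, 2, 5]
λ(A) = 5/2

Enumerate directed cycles and compute their means (weight / length). Sample:
  cycle 0 → 0: weight = 8, length = 1, mean = 8/1 ≈ 8.000
  cycle 1 → 1: weight = 9, length = 1, mean = 9/1 ≈ 9.000
  cycle 2 → 2: weight = 5, length = 1, mean = 5/1 ≈ 5.000
  cycle 0 → 1 → 0: weight = 14, length = 2, mean = 14/2 ≈ 7.000
  cycle 0 → 2 → 0: weight = 5, length = 2, mean = 5/2 ≈ 2.500
  cycle 1 → 0 → 1: weight = 14, length = 2, mean = 14/2 ≈ 7.000
Minimum mean = 2.500, attained e.g. along the cycle 0 → 2 → 0 with weight 5 and length 2. So λ(A) = 5/2 = 5/2.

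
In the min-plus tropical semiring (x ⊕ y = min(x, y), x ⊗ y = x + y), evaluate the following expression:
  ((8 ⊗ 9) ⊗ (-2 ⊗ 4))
((8 ⊗ 9) ⊗ (-2 ⊗ 4)) = 19

Expand innermost to outermost. Recall ⊕ takes the minimum of its arguments and ⊗ takes their sum. Working out the expression ((8 ⊗ 9) ⊗ (-2 ⊗ 4)) gives 19.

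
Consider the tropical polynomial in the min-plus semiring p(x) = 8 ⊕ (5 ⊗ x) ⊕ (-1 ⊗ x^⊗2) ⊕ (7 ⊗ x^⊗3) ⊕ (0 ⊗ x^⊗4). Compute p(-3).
p(-3) = -12

A tropical monomial a ⊗ x^⊗i evaluates to a + i · x. Evaluating each term at x = -3:
  Term 0 contributes 8 + 0 · -3 = 8
  Term 1 contributes 5 + 1 · -3 = 2
  Term 2 contributes -1 + 2 · -3 = -7
  Term 3 contributes 7 + 3 · -3 = -2
  Term 4 contributes 0 + 4 · -3 = -12
p(-3) = ⊕ of these = min[8, 2, -7, -2, -12] = -12.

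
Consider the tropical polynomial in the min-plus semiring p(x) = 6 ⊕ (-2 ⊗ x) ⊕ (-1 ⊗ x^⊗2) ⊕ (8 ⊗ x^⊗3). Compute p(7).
p(7) = 5

A tropical monomial a ⊗ x^⊗i evaluates to a + i · x. Evaluating each term at x = 7:
  Term 0 contributes 6 + 0 · 7 = 6
  Term 1 contributes -2 + 1 · 7 = 5
  Term 2 contributes -1 + 2 · 7 = 13
  Term 3 contributes 8 + 3 · 7 = 29
p(7) = ⊕ of these = min[6, 5, 13, 29] = 5.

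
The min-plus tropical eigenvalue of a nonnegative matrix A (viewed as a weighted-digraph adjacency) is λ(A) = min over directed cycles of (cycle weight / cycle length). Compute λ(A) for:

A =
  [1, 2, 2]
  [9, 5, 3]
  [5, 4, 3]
λ(A) = 1

Enumerate directed cycles and compute their means (weight / length). Sample:
  cycle 0 → 0: weight = 1, length = 1, mean = 1/1 ≈ 1.000
  cycle 1 → 1: weight = 5, length = 1, mean = 5/1 ≈ 5.000
  cycle 2 → 2: weight = 3, length = 1, mean = 3/1 ≈ 3.000
  cycle 0 → 1 → 0: weight = 11, length = 2, mean = 11/2 ≈ 5.500
  cycle 0 → 2 → 0: weight = 7, length = 2, mean = 7/2 ≈ 3.500
  cycle 1 → 0 → 1: weight = 11, length = 2, mean = 11/2 ≈ 5.500
Minimum mean = 1.000, attained e.g. along the cycle 0 → 0 with weight 1 and length 1. So λ(A) = 1/1 = 1.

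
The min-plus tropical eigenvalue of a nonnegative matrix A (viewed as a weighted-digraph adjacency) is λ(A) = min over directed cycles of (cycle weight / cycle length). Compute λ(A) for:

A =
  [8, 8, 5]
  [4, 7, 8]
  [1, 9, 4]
λ(A) = 3

Enumerate directed cycles and compute their means (weight / length). Sample:
  cycle 0 → 0: weight = 8, length = 1, mean = 8/1 ≈ 8.000
  cycle 1 → 1: weight = 7, length = 1, mean = 7/1 ≈ 7.000
  cycle 2 → 2: weight = 4, length = 1, mean = 4/1 ≈ 4.000
  cycle 0 → 1 → 0: weight = 12, length = 2, mean = 12/2 ≈ 6.000
  cycle 0 → 2 → 0: weight = 6, length = 2, mean = 6/2 ≈ 3.000
  cycle 1 → 0 → 1: weight = 12, length = 2, mean = 12/2 ≈ 6.000
Minimum mean = 3.000, attained e.g. along the cycle 0 → 2 → 0 with weight 6 and length 2. So λ(A) = 6/2 = 3.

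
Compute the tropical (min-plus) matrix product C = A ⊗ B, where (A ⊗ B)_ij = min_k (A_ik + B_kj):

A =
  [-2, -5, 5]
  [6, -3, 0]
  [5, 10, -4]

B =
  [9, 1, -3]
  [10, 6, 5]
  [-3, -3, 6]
A ⊗ B =
  [2, -1, -5]
  [-3, -3, 2]
  [-7, -7, 2]

Apply the min-plus product entry-by-entry:
  C[0][0] = min over k of (A[0][0] + B[0][0] = -2 + 9 = 7, A[0][1] + B[1][0] = -5 + 10 = 5, A[0][2] + B[2][0] = 5 + -3 = 2) = 2 (attained at k = 2)
  C[0][1] = min over k of (A[0][0] + B[0][1] = -2 + 1 = -1, A[0][1] + B[1][1] = -5 + 6 = 1, A[0][2] + B[2][1] = 5 + -3 = 2) = -1 (attained at k = 0)
  C[0][2] = min over k of (A[0][0] + B[0][2] = -2 + -3 = -5, A[0][1] + B[1][2] = -5 + 5 = 0, A[0][2] + B[2][2] = 5 + 6 = 11) = -5 (attained at k = 0)
  C[1][0] = min over k of (A[1][0] + B[0][0] = 6 + 9 = 15, A[1][1] + B[1][0] = -3 + 10 = 7, A[1][2] + B[2][0] = 0 + -3 = -3) = -3 (attained at k = 2)
  C[1][1] = min over k of (A[1][0] + B[0][1] = 6 + 1 = 7, A[1][1] + B[1][1] = -3 + 6 = 3, A[1][2] + B[2][1] = 0 + -3 = -3) = -3 (attained at k = 2)
  C[1][2] = min over k of (A[1][0] + B[0][2] = 6 + -3 = 3, A[1][1] + B[1][2] = -3 + 5 = 2, A[1][2] + B[2][2] = 0 + 6 = 6) = 2 (attained at k = 1)
  C[2][0] = min over k of (A[2][0] + B[0][0] = 5 + 9 = 14, A[2][1] + B[1][0] = 10 + 10 = 20, A[2][2] + B[2][0] = -4 + -3 = -7) = -7 (attained at k = 2)
  C[2][1] = min over k of (A[2][0] + B[0][1] = 5 + 1 = 6, A[2][1] + B[1][1] = 10 + 6 = 16, A[2][2] + B[2][1] = -4 + -3 = -7) = -7 (attained at k = 2)
  C[2][2] = min over k of (A[2][0] + B[0][2] = 5 + -3 = 2, A[2][1] + B[1][2] = 10 + 5 = 15, A[2][2] + B[2][2] = -4 + 6 = 2) = 2 (attained at k = 0)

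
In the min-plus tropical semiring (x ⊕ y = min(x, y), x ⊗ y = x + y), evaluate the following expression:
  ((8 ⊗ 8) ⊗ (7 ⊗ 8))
((8 ⊗ 8) ⊗ (7 ⊗ 8)) = 31

Expand innermost to outermost. Recall ⊕ takes the minimum of its arguments and ⊗ takes their sum. Working out the expression ((8 ⊗ 8) ⊗ (7 ⊗ 8)) gives 31.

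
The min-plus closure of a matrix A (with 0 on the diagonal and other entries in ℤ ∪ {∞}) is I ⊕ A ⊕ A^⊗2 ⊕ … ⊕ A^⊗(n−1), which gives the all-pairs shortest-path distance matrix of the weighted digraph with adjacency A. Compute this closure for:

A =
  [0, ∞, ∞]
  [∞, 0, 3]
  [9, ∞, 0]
Closure =
  [0, ∞, ∞]
  [12, 0, 3]
  [9, ∞, 0]

This is the Floyd-Warshall all-pairs shortest-path computation. For each intermediate vertex k = 0, 1, …, 2, update dist[i][j] ← min(dist[i][j], dist[i][k] + dist[k][j]). The final matrix gives, for each (i, j), the minimum total weight of any directed path from i to j (possibly empty when i = j).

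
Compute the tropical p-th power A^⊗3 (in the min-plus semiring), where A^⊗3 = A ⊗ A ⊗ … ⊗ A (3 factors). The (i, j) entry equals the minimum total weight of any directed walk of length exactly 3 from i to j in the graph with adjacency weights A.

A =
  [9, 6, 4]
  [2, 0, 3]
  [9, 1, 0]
A^⊗3 =
  [7, 5, 4]
  [2, 0, 3]
  [3, 1, 0]

Each entry (A^⊗3)_ij equals the minimum over all length-3 walks i = v_0 → v_1 → … → v_3 = j of Σ_t A[v_t][v_{t+1}]. For example, for (i, j) = (0, 2) we minimise over 9 possible intermediate vertex sequences; the minimum is 4, attained along the walk 0 → 2 → 2 → 2.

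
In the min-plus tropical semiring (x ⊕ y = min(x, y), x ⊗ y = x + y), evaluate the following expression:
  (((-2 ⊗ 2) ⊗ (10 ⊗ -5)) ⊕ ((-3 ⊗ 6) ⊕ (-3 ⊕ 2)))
(((-2 ⊗ 2) ⊗ (10 ⊗ -5)) ⊕ ((-3 ⊗ 6) ⊕ (-3 ⊕ 2))) = -3

Expand innermost to outermost. Recall ⊕ takes the minimum of its arguments and ⊗ takes their sum. Working out the expression (((-2 ⊗ 2) ⊗ (10 ⊗ -5)) ⊕ ((-3 ⊗ 6) ⊕ (-3 ⊕ 2))) gives -3.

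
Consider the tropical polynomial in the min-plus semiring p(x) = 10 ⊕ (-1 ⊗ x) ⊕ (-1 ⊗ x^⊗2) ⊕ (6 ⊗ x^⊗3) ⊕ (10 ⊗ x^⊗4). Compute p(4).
p(4) = 3

A tropical monomial a ⊗ x^⊗i evaluates to a + i · x. Evaluating each term at x = 4:
  Term 0 contributes 10 + 0 · 4 = 10
  Term 1 contributes -1 + 1 · 4 = 3
  Term 2 contributes -1 + 2 · 4 = 7
  Term 3 contributes 6 + 3 · 4 = 18
  Term 4 contributes 10 + 4 · 4 = 26
p(4) = ⊕ of these = min[10, 3, 7, 18, 26] = 3.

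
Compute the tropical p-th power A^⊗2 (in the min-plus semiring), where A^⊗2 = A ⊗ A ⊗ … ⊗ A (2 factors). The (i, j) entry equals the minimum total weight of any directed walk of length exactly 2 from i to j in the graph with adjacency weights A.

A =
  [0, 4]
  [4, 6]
A^⊗2 =
  [0, 4]
  [4, 8]

Each entry (A^⊗2)_ij equals the minimum over all length-2 walks i = v_0 → v_1 → … → v_2 = j of Σ_t A[v_t][v_{t+1}]. For example, for (i, j) = (0, 1) we minimise over 2 possible intermediate vertex sequences; the minimum is 4, attained along the walk 0 → 0 → 1.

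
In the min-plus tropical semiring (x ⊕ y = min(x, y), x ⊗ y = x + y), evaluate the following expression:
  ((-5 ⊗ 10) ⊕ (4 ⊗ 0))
((-5 ⊗ 10) ⊕ (4 ⊗ 0)) = 4

Expand innermost to outermost. Recall ⊕ takes the minimum of its arguments and ⊗ takes their sum. Working out the expression ((-5 ⊗ 10) ⊕ (4 ⊗ 0)) gives 4.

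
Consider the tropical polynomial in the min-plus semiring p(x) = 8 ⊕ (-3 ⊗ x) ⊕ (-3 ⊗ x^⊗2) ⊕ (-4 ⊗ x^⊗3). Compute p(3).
p(3) = 0

A tropical monomial a ⊗ x^⊗i evaluates to a + i · x. Evaluating each term at x = 3:
  Term 0 contributes 8 + 0 · 3 = 8
  Term 1 contributes -3 + 1 · 3 = 0
  Term 2 contributes -3 + 2 · 3 = 3
  Term 3 contributes -4 + 3 · 3 = 5
p(3) = ⊕ of these = min[8, 0, 3, 5] = 0.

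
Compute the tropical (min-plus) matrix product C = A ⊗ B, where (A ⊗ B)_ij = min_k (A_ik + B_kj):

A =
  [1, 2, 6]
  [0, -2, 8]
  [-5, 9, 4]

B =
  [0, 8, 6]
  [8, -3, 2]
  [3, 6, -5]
A ⊗ B =
  [1, -1, 1]
  [0, -5, 0]
  [-5, 3, -1]

Apply the min-plus product entry-by-entry:
  C[0][0] = min over k of (A[0][0] + B[0][0] = 1 + 0 = 1, A[0][1] + B[1][0] = 2 + 8 = 10, A[0][2] + B[2][0] = 6 + 3 = 9) = 1 (attained at k = 0)
  C[0][1] = min over k of (A[0][0] + B[0][1] = 1 + 8 = 9, A[0][1] + B[1][1] = 2 + -3 = -1, A[0][2] + B[2][1] = 6 + 6 = 12) = -1 (attained at k = 1)
  C[0][2] = min over k of (A[0][0] + B[0][2] = 1 + 6 = 7, A[0][1] + B[1][2] = 2 + 2 = 4, A[0][2] + B[2][2] = 6 + -5 = 1) = 1 (attained at k = 2)
  C[1][0] = min over k of (A[1][0] + B[0][0] = 0 + 0 = 0, A[1][1] + B[1][0] = -2 + 8 = 6, A[1][2] + B[2][0] = 8 + 3 = 11) = 0 (attained at k = 0)
  C[1][1] = min over k of (A[1][0] + B[0][1] = 0 + 8 = 8, A[1][1] + B[1][1] = -2 + -3 = -5, A[1][2] + B[2][1] = 8 + 6 = 14) = -5 (attained at k = 1)
  C[1][2] = min over k of (A[1][0] + B[0][2] = 0 + 6 = 6, A[1][1] + B[1][2] = -2 + 2 = 0, A[1][2] + B[2][2] = 8 + -5 = 3) = 0 (attained at k = 1)
  C[2][0] = min over k of (A[2][0] + B[0][0] = -5 + 0 = -5, A[2][1] + B[1][0] = 9 + 8 = 17, A[2][2] + B[2][0] = 4 + 3 = 7) = -5 (attained at k = 0)
  C[2][1] = min over k of (A[2][0] + B[0][1] = -5 + 8 = 3, A[2][1] + B[1][1] = 9 + -3 = 6, A[2][2] + B[2][1] = 4 + 6 = 10) = 3 (attained at k = 0)
  C[2][2] = min over k of (A[2][0] + B[0][2] = -5 + 6 = 1, A[2][1] + B[1][2] = 9 + 2 = 11, A[2][2] + B[2][2] = 4 + -5 = -1) = -1 (attained at k = 2)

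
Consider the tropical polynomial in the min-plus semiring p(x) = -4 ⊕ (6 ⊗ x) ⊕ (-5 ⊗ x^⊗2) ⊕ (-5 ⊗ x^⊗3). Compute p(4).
p(4) = -4

A tropical monomial a ⊗ x^⊗i evaluates to a + i · x. Evaluating each term at x = 4:
  Term 0 contributes -4 + 0 · 4 = -4
  Term 1 contributes 6 + 1 · 4 = 10
  Term 2 contributes -5 + 2 · 4 = 3
  Term 3 contributes -5 + 3 · 4 = 7
p(4) = ⊕ of these = min[-4, 10, 3, 7] = -4.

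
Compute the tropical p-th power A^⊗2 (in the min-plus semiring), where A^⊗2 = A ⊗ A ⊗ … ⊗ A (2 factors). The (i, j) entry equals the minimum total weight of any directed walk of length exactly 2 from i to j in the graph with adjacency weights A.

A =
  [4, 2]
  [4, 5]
A^⊗2 =
  [6, 6]
  [8, 6]

Each entry (A^⊗2)_ij equals the minimum over all length-2 walks i = v_0 → v_1 → … → v_2 = j of Σ_t A[v_t][v_{t+1}]. For example, for (i, j) = (0, 1) we minimise over 2 possible intermediate vertex sequences; the minimum is 6, attained along the walk 0 → 0 → 1.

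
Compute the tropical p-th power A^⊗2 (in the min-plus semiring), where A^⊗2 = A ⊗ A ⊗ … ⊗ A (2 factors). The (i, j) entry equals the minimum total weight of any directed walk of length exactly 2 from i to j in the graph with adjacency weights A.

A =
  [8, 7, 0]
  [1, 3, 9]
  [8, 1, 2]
A^⊗2 =
  [8, 1, 2]
  [4, 6, 1]
  [2, 3, 4]

Each entry (A^⊗2)_ij equals the minimum over all length-2 walks i = v_0 → v_1 → … → v_2 = j of Σ_t A[v_t][v_{t+1}]. For example, for (i, j) = (0, 2) we minimise over 3 possible intermediate vertex sequences; the minimum is 2, attained along the walk 0 → 2 → 2.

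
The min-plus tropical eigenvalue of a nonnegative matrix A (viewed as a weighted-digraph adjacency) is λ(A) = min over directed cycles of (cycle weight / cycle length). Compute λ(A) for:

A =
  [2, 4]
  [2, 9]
λ(A) = 2

Enumerate directed cycles and compute their means (weight / length). Sample:
  cycle 0 → 0: weight = 2, length = 1, mean = 2/1 ≈ 2.000
  cycle 1 → 1: weight = 9, length = 1, mean = 9/1 ≈ 9.000
  cycle 0 → 1 → 0: weight = 6, length = 2, mean = 6/2 ≈ 3.000
  cycle 1 → 0 → 1: weight = 6, length = 2, mean = 6/2 ≈ 3.000
Minimum mean = 2.000, attained e.g. along the cycle 0 → 0 with weight 2 and length 1. So λ(A) = 2/1 = 2.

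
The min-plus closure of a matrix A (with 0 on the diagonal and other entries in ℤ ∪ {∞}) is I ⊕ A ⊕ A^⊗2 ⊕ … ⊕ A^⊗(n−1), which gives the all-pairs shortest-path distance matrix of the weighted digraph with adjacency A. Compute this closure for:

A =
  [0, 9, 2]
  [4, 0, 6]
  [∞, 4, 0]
Closure =
  [0, 6, 2]
  [4, 0, 6]
  [8, 4, 0]

This is the Floyd-Warshall all-pairs shortest-path computation. For each intermediate vertex k = 0, 1, …, 2, update dist[i][j] ← min(dist[i][j], dist[i][k] + dist[k][j]). The final matrix gives, for each (i, j), the minimum total weight of any directed path from i to j (possibly empty when i = j).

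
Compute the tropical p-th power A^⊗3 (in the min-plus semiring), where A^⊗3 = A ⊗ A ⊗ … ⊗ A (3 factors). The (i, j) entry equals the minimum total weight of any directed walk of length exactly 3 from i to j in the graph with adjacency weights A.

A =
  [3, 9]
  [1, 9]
A^⊗3 =
  [9, 15]
  [7, 13]

Each entry (A^⊗3)_ij equals the minimum over all length-3 walks i = v_0 → v_1 → … → v_3 = j of Σ_t A[v_t][v_{t+1}]. For example, for (i, j) = (0, 1) we minimise over 4 possible intermediate vertex sequences; the minimum is 15, attained along the walk 0 → 0 → 0 → 1.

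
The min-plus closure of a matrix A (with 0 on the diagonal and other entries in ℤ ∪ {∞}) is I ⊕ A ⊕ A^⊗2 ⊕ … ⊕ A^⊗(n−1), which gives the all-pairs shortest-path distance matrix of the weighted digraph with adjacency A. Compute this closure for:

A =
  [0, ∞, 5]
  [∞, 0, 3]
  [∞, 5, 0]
Closure =
  [0, 10, 5]
  [∞, 0, 3]
  [∞, 5, 0]

This is the Floyd-Warshall all-pairs shortest-path computation. For each intermediate vertex k = 0, 1, …, 2, update dist[i][j] ← min(dist[i][j], dist[i][k] + dist[k][j]). The final matrix gives, for each (i, j), the minimum total weight of any directed path from i to j (possibly empty when i = j).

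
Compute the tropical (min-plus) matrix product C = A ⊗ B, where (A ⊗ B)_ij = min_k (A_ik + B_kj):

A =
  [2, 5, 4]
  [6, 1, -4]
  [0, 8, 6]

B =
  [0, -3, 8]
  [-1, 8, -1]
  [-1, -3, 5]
A ⊗ B =
  [2, -1, 4]
  [-5, -7, 0]
  [0, -3, 7]

Apply the min-plus product entry-by-entry:
  C[0][0] = min over k of (A[0][0] + B[0][0] = 2 + 0 = 2, A[0][1] + B[1][0] = 5 + -1 = 4, A[0][2] + B[2][0] = 4 + -1 = 3) = 2 (attained at k = 0)
  C[0][1] = min over k of (A[0][0] + B[0][1] = 2 + -3 = -1, A[0][1] + B[1][1] = 5 + 8 = 13, A[0][2] + B[2][1] = 4 + -3 = 1) = -1 (attained at k = 0)
  C[0][2] = min over k of (A[0][0] + B[0][2] = 2 + 8 = 10, A[0][1] + B[1][2] = 5 + -1 = 4, A[0][2] + B[2][2] = 4 + 5 = 9) = 4 (attained at k = 1)
  C[1][0] = min over k of (A[1][0] + B[0][0] = 6 + 0 = 6, A[1][1] + B[1][0] = 1 + -1 = 0, A[1][2] + B[2][0] = -4 + -1 = -5) = -5 (attained at k = 2)
  C[1][1] = min over k of (A[1][0] + B[0][1] = 6 + -3 = 3, A[1][1] + B[1][1] = 1 + 8 = 9, A[1][2] + B[2][1] = -4 + -3 = -7) = -7 (attained at k = 2)
  C[1][2] = min over k of (A[1][0] + B[0][2] = 6 + 8 = 14, A[1][1] + B[1][2] = 1 + -1 = 0, A[1][2] + B[2][2] = -4 + 5 = 1) = 0 (attained at k = 1)
  C[2][0] = min over k of (A[2][0] + B[0][0] = 0 + 0 = 0, A[2][1] + B[1][0] = 8 + -1 = 7, A[2][2] + B[2][0] = 6 + -1 = 5) = 0 (attained at k = 0)
  C[2][1] = min over k of (A[2][0] + B[0][1] = 0 + -3 = -3, A[2][1] + B[1][1] = 8 + 8 = 16, A[2][2] + B[2][1] = 6 + -3 = 3) = -3 (attained at k = 0)
  C[2][2] = min over k of (A[2][0] + B[0][2] = 0 + 8 = 8, A[2][1] + B[1][2] = 8 + -1 = 7, A[2][2] + B[2][2] = 6 + 5 = 11) = 7 (attained at k = 1)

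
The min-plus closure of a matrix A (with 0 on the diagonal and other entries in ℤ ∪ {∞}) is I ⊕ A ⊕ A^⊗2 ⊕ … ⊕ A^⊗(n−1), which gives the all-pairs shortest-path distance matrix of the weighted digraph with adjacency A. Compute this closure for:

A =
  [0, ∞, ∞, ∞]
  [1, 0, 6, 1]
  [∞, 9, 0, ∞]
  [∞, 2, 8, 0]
Closure =
  [0, ∞, ∞, ∞]
  [1, 0, 6, 1]
  [10, 9, 0, 10]
  [3, 2, 8, 0]

This is the Floyd-Warshall all-pairs shortest-path computation. For each intermediate vertex k = 0, 1, …, 3, update dist[i][j] ← min(dist[i][j], dist[i][k] + dist[k][j]). The final matrix gives, for each (i, j), the minimum total weight of any directed path from i to j (possibly empty when i = j).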